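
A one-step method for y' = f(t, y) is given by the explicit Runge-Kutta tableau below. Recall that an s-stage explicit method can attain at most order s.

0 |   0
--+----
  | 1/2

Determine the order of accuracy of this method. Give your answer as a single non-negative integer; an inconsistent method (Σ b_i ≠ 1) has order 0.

b = (1/2)
c = (0)
Σ b_i: 1/2·1 = 1/2 ≠ 1 ⇒ order 0.

0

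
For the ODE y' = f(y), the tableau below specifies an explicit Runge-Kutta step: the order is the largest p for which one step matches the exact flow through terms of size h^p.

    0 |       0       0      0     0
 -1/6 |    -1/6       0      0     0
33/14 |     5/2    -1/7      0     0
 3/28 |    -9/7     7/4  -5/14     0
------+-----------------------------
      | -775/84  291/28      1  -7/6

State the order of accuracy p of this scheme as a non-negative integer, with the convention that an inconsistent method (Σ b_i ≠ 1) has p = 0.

2

b = (-775/84, 291/28, 1, -7/6)
c = (0, -1/6, 33/14, 3/28)
Ac = (0, 0, 1/42, -1333/1176)
Σ b_i: (-775/84)·1 + 291/28·1 + 1·1 + (-7/6)·1 = 1 ✓
b·c: 291/28·(-1/6) + 1·33/14 + (-7/6)·3/28 = 1/2 ✓
b·c²: 291/28·1/36 + 1·1089/196 + (-7/6)·9/784 = 27431/4704 ≠ 1/3 ⇒ order 2.
b·Ac: 1·1/42 + (-7/6)·(-1333/1176) = 1357/1008 ≠ 1/6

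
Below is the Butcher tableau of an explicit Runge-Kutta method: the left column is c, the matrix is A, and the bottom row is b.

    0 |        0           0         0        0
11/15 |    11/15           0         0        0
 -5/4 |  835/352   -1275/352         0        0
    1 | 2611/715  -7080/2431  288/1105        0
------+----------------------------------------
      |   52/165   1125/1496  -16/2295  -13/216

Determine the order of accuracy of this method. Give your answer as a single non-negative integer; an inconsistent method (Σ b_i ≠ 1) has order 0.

b = (52/165, 1125/1496, -16/2295, -13/216)
c = (0, 11/15, -5/4, 1)
Ac = (0, 0, -85/32, -32/13)
Σ b_i: 52/165·1 + 1125/1496·1 + (-16/2295)·1 + (-13/216)·1 = 1 ✓
b·c: 1125/1496·11/15 + (-16/2295)·(-5/4) + (-13/216)·1 = 1/2 ✓
b·c²: 1125/1496·121/225 + (-16/2295)·25/16 + (-13/216)·1 = 1/3 ✓
b·Ac: (-16/2295)·(-85/32) + (-13/216)·(-32/13) = 1/6 ✓
b·c³: 1125/1496·1331/3375 + (-16/2295)·(-125/64) + (-13/216)·1 = 1/4 ✓
b·(c∘Ac): (-16/2295)·425/128 + (-13/216)·(-32/13) = 1/8 ✓
b·Ac²: (-16/2295)·(-187/96) + (-13/216)·(-226/195) = 1/12 ✓
b·A²c: (-13/216)·(-9/13) = 1/24 ✓; 4 stages ⇒ order 4.

4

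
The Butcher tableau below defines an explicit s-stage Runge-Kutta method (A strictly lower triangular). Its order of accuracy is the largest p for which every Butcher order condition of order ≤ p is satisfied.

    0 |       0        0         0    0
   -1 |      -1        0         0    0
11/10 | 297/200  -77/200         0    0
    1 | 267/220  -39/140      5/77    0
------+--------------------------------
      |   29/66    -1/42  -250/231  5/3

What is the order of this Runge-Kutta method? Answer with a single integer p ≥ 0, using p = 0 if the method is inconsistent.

4

b = (29/66, -1/42, -250/231, 5/3)
c = (0, -1, 11/10, 1)
Ac = (0, 0, 77/200, 7/20)
Σ b_i: 29/66·1 + (-1/42)·1 + (-250/231)·1 + 5/3·1 = 1 ✓
b·c: (-1/42)·(-1) + (-250/231)·11/10 + 5/3·1 = 1/2 ✓
b·c²: (-1/42)·1 + (-250/231)·121/100 + 5/3·1 = 1/3 ✓
b·Ac: (-250/231)·77/200 + 5/3·7/20 = 1/6 ✓
b·c³: (-1/42)·(-1) + (-250/231)·1331/1000 + 5/3·1 = 1/4 ✓
b·(c∘Ac): (-250/231)·847/2000 + 5/3·7/20 = 1/8 ✓
b·Ac²: (-250/231)·(-77/200) + 5/3·(-1/5) = 1/12 ✓
b·A²c: 5/3·1/40 = 1/24 ✓; 4 stages ⇒ order 4.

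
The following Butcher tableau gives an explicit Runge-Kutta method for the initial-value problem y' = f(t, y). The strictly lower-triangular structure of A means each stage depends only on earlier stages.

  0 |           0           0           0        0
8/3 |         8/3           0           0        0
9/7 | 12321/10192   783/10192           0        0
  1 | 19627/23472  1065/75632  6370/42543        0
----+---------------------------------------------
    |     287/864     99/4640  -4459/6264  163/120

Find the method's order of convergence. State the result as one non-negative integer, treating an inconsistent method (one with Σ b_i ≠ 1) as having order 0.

4

b = (287/864, 99/4640, -4459/6264, 163/120)
c = (0, 8/3, 9/7, 1)
Ac = (0, 0, 261/1274, 75/326)
Σ b_i: 287/864·1 + 99/4640·1 + (-4459/6264)·1 + 163/120·1 = 1 ✓
b·c: 99/4640·8/3 + (-4459/6264)·9/7 + 163/120·1 = 1/2 ✓
b·c²: 99/4640·64/9 + (-4459/6264)·81/49 + 163/120·1 = 1/3 ✓
b·Ac: (-4459/6264)·261/1274 + 163/120·75/326 = 1/6 ✓
b·c³: 99/4640·512/27 + (-4459/6264)·729/343 + 163/120·1 = 1/4 ✓
b·(c∘Ac): (-4459/6264)·2349/8918 + 163/120·75/326 = 1/8 ✓
b·Ac²: (-4459/6264)·348/637 + 163/120·170/489 = 1/12 ✓
b·A²c: 163/120·5/163 = 1/24 ✓; 4 stages ⇒ order 4.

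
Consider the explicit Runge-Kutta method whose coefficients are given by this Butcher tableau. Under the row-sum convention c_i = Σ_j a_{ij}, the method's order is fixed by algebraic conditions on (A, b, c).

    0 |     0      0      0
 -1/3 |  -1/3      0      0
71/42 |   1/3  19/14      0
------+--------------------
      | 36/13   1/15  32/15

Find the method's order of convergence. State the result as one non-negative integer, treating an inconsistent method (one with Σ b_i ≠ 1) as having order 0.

0

b = (36/13, 1/15, 32/15)
c = (0, -1/3, 71/42)
Ac = (0, 0, -19/42)
Σ b_i: 36/13·1 + 1/15·1 + 32/15·1 = 323/65 ≠ 1 ⇒ order 0.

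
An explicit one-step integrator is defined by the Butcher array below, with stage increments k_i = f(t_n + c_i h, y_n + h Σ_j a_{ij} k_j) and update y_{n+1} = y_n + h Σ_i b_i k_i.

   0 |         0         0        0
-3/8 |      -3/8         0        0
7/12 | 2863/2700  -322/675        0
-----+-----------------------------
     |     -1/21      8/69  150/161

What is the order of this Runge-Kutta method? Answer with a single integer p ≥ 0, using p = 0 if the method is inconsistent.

b = (-1/21, 8/69, 150/161)
c = (0, -3/8, 7/12)
Ac = (0, 0, 161/900)
Σ b_i: (-1/21)·1 + 8/69·1 + 150/161·1 = 1 ✓
b·c: 8/69·(-3/8) + 150/161·7/12 = 1/2 ✓
b·c²: 8/69·9/64 + 150/161·49/144 = 1/3 ✓
b·Ac: 150/161·161/900 = 1/6 ✓; 3 stages ⇒ order 3.

3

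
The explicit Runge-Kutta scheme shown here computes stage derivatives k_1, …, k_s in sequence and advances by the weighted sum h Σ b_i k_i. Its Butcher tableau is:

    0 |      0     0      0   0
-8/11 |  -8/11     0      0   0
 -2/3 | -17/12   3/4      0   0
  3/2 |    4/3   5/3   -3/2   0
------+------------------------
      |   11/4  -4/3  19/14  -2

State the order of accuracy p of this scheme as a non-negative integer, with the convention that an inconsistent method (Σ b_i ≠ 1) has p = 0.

0

b = (11/4, -4/3, 19/14, -2)
c = (0, -8/11, -2/3, 3/2)
Ac = (0, 0, -6/11, -7/33)
Σ b_i: 11/4·1 + (-4/3)·1 + 19/14·1 + (-2)·1 = 65/84 ≠ 1 ⇒ order 0.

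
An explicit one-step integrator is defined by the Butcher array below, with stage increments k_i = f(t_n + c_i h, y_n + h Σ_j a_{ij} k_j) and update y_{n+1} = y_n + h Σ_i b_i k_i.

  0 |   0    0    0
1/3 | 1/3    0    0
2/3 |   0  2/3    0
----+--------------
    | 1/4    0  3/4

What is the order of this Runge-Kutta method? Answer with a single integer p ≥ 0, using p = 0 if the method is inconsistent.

3

b = (1/4, 0, 3/4)
c = (0, 1/3, 2/3)
Ac = (0, 0, 2/9)
Σ b_i: 1/4·1 + 3/4·1 = 1 ✓
b·c: 3/4·2/3 = 1/2 ✓
b·c²: 3/4·4/9 = 1/3 ✓
b·Ac: 3/4·2/9 = 1/6 ✓; 3 stages ⇒ order 3.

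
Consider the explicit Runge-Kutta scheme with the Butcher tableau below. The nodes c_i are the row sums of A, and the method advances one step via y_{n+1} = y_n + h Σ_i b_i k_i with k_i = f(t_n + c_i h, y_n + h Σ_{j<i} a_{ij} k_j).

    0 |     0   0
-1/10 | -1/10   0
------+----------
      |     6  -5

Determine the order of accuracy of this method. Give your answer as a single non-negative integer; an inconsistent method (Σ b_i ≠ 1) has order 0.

b = (6, -5)
c = (0, -1/10)
Σ b_i: 6·1 + (-5)·1 = 1 ✓
b·c: (-5)·(-1/10) = 1/2 ✓; 2 stages ⇒ order 2.

2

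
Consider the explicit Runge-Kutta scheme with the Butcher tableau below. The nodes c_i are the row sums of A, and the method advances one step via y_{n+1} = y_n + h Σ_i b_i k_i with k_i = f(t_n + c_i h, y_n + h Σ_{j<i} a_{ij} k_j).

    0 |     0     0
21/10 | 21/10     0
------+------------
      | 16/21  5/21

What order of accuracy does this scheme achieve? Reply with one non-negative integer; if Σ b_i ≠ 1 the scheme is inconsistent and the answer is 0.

2

b = (16/21, 5/21)
c = (0, 21/10)
Σ b_i: 16/21·1 + 5/21·1 = 1 ✓
b·c: 5/21·21/10 = 1/2 ✓; 2 stages ⇒ order 2.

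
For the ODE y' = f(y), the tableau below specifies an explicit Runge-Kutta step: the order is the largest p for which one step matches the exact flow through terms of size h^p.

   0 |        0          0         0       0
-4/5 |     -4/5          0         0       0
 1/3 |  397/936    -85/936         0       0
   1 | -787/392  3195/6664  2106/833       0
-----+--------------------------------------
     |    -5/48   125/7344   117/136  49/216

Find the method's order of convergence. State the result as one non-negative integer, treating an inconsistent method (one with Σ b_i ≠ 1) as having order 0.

4

b = (-5/48, 125/7344, 117/136, 49/216)
c = (0, -4/5, 1/3, 1)
Ac = (0, 0, 17/234, 45/98)
Σ b_i: (-5/48)·1 + 125/7344·1 + 117/136·1 + 49/216·1 = 1 ✓
b·c: 125/7344·(-4/5) + 117/136·1/3 + 49/216·1 = 1/2 ✓
b·c²: 125/7344·16/25 + 117/136·1/9 + 49/216·1 = 1/3 ✓
b·Ac: 117/136·17/234 + 49/216·45/98 = 1/6 ✓
b·c³: 125/7344·(-64/125) + 117/136·1/27 + 49/216·1 = 1/4 ✓
b·(c∘Ac): 117/136·17/702 + 49/216·45/98 = 1/8 ✓
b·Ac²: 117/136·(-34/585) + 49/216·144/245 = 1/12 ✓
b·A²c: 49/216·9/49 = 1/24 ✓; 4 stages ⇒ order 4.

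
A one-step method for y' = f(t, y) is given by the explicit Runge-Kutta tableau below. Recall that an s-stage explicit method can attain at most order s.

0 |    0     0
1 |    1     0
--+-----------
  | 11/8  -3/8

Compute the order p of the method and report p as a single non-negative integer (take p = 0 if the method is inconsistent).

b = (11/8, -3/8)
c = (0, 1)
Σ b_i: 11/8·1 + (-3/8)·1 = 1 ✓
b·c: (-3/8)·1 = -3/8 ≠ 1/2 ⇒ order 1.

1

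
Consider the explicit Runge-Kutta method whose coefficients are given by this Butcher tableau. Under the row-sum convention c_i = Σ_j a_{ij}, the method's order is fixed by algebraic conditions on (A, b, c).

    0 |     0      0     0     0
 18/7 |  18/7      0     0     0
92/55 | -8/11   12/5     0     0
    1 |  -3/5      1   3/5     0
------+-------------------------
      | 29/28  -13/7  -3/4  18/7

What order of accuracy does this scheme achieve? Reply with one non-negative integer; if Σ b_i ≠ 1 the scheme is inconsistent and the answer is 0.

1

b = (29/28, -13/7, -3/4, 18/7)
c = (0, 18/7, 92/55, 1)
Ac = (0, 0, 216/35, 6882/1925)
Σ b_i: 29/28·1 + (-13/7)·1 + (-3/4)·1 + 18/7·1 = 1 ✓
b·c: (-13/7)·18/7 + (-3/4)·92/55 + 18/7·1 = -9321/2695 ≠ 1/2 ⇒ order 1.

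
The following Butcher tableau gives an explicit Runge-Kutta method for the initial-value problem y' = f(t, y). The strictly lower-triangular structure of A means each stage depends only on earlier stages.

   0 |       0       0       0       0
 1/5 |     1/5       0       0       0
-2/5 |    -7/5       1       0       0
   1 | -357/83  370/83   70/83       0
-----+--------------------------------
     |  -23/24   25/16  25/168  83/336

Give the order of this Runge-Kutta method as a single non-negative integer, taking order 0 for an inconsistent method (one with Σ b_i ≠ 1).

b = (-23/24, 25/16, 25/168, 83/336)
c = (0, 1/5, -2/5, 1)
Ac = (0, 0, 1/5, 46/83)
Σ b_i: (-23/24)·1 + 25/16·1 + 25/168·1 + 83/336·1 = 1 ✓
b·c: 25/16·1/5 + 25/168·(-2/5) + 83/336·1 = 1/2 ✓
b·c²: 25/16·1/25 + 25/168·4/25 + 83/336·1 = 1/3 ✓
b·Ac: 25/168·1/5 + 83/336·46/83 = 1/6 ✓
b·c³: 25/16·1/125 + 25/168·(-8/125) + 83/336·1 = 1/4 ✓
b·(c∘Ac): 25/168·(-2/25) + 83/336·46/83 = 1/8 ✓
b·Ac²: 25/168·1/25 + 83/336·26/83 = 1/12 ✓
b·A²c: 83/336·14/83 = 1/24 ✓; 4 stages ⇒ order 4.

4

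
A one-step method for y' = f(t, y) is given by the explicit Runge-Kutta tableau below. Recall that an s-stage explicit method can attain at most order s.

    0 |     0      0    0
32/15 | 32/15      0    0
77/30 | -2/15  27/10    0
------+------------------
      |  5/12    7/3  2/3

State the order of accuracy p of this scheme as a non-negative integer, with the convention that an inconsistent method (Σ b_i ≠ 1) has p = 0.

0

b = (5/12, 7/3, 2/3)
c = (0, 32/15, 77/30)
Ac = (0, 0, 144/25)
Σ b_i: 5/12·1 + 7/3·1 + 2/3·1 = 41/12 ≠ 1 ⇒ order 0.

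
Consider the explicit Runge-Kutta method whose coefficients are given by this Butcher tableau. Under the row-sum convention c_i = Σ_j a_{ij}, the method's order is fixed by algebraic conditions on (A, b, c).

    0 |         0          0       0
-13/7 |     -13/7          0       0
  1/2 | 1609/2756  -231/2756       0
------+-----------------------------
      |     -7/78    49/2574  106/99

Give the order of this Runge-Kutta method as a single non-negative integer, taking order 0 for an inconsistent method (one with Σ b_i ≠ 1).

3

b = (-7/78, 49/2574, 106/99)
c = (0, -13/7, 1/2)
Ac = (0, 0, 33/212)
Σ b_i: (-7/78)·1 + 49/2574·1 + 106/99·1 = 1 ✓
b·c: 49/2574·(-13/7) + 106/99·1/2 = 1/2 ✓
b·c²: 49/2574·169/49 + 106/99·1/4 = 1/3 ✓
b·Ac: 106/99·33/212 = 1/6 ✓; 3 stages ⇒ order 3.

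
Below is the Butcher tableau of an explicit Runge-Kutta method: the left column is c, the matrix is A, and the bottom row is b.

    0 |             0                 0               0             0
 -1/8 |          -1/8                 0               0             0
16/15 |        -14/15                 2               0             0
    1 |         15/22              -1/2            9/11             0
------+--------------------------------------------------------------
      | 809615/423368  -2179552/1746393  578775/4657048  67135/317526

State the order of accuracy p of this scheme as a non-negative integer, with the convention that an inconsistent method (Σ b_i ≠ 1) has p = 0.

b = (809615/423368, -2179552/1746393, 578775/4657048, 67135/317526)
c = (0, -1/8, 16/15, 1)
Ac = (0, 0, -1/4, 823/880)
Σ b_i: 809615/423368·1 + (-2179552/1746393)·1 + 578775/4657048·1 + 67135/317526·1 = 1 ✓
b·c: (-2179552/1746393)·(-1/8) + 578775/4657048·16/15 + 67135/317526·1 = 1/2 ✓
b·c²: (-2179552/1746393)·1/64 + 578775/4657048·256/225 + 67135/317526·1 = 1/3 ✓
b·Ac: 578775/4657048·(-1/4) + 67135/317526·823/880 = 1/6 ✓
b·c³: (-2179552/1746393)·(-1/512) + 578775/4657048·4096/3375 + 67135/317526·1 = 13896139/38103120 ≠ 1/4 ⇒ order 3.
b·(c∘Ac): 578775/4657048·(-4/15) + 67135/317526·823/880 = 9198341/55884576 ≠ 1/8
b·Ac²: 578775/4657048·1/32 + 67135/317526·32493/35200 = 842737/4233680 ≠ 1/12
b·A²c: 67135/317526·(-9/44) = -201405/4657048 ≠ 1/24

3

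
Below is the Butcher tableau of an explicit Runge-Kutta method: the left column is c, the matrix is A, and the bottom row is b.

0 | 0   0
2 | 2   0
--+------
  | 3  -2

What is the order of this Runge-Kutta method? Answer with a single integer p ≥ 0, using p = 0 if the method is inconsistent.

b = (3, -2)
c = (0, 2)
Σ b_i: 3·1 + (-2)·1 = 1 ✓
b·c: (-2)·2 = -4 ≠ 1/2 ⇒ order 1.

1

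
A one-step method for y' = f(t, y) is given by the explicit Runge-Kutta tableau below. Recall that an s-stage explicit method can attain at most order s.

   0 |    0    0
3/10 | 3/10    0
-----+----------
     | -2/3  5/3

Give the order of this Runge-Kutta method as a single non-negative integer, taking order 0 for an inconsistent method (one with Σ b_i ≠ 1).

b = (-2/3, 5/3)
c = (0, 3/10)
Σ b_i: (-2/3)·1 + 5/3·1 = 1 ✓
b·c: 5/3·3/10 = 1/2 ✓; 2 stages ⇒ order 2.

2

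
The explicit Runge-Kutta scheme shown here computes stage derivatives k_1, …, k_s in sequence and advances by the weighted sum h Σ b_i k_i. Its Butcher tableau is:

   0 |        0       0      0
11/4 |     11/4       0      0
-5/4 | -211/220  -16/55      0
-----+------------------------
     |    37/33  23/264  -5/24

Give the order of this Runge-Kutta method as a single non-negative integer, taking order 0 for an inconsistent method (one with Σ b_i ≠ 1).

b = (37/33, 23/264, -5/24)
c = (0, 11/4, -5/4)
Ac = (0, 0, -4/5)
Σ b_i: 37/33·1 + 23/264·1 + (-5/24)·1 = 1 ✓
b·c: 23/264·11/4 + (-5/24)·(-5/4) = 1/2 ✓
b·c²: 23/264·121/16 + (-5/24)·25/16 = 1/3 ✓
b·Ac: (-5/24)·(-4/5) = 1/6 ✓; 3 stages ⇒ order 3.

3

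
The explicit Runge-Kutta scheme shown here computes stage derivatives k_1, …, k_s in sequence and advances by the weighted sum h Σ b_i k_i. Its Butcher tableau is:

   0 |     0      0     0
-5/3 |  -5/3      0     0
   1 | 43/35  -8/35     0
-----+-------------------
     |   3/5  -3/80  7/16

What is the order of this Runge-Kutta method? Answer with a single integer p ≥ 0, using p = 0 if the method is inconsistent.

3

b = (3/5, -3/80, 7/16)
c = (0, -5/3, 1)
Ac = (0, 0, 8/21)
Σ b_i: 3/5·1 + (-3/80)·1 + 7/16·1 = 1 ✓
b·c: (-3/80)·(-5/3) + 7/16·1 = 1/2 ✓
b·c²: (-3/80)·25/9 + 7/16·1 = 1/3 ✓
b·Ac: 7/16·8/21 = 1/6 ✓; 3 stages ⇒ order 3.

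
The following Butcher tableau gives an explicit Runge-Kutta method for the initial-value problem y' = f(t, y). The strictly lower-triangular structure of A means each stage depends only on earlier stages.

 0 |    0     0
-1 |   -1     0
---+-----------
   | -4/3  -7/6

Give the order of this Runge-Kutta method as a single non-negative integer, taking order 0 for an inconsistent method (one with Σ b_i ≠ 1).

0

b = (-4/3, -7/6)
c = (0, -1)
Σ b_i: (-4/3)·1 + (-7/6)·1 = -5/2 ≠ 1 ⇒ order 0.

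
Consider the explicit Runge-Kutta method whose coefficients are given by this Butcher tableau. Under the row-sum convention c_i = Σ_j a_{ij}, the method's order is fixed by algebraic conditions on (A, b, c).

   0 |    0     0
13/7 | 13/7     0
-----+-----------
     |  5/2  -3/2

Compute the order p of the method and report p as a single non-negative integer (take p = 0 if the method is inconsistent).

b = (5/2, -3/2)
c = (0, 13/7)
Σ b_i: 5/2·1 + (-3/2)·1 = 1 ✓
b·c: (-3/2)·13/7 = -39/14 ≠ 1/2 ⇒ order 1.

1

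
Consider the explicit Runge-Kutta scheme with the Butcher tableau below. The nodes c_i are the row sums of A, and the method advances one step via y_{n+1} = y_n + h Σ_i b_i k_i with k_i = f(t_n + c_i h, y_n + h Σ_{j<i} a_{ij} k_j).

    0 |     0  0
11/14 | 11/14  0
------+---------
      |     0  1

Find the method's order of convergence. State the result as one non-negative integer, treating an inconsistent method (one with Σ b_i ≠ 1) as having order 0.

1

b = (0, 1)
c = (0, 11/14)
Σ b_i: 1·1 = 1 ✓
b·c: 1·11/14 = 11/14 ≠ 1/2 ⇒ order 1.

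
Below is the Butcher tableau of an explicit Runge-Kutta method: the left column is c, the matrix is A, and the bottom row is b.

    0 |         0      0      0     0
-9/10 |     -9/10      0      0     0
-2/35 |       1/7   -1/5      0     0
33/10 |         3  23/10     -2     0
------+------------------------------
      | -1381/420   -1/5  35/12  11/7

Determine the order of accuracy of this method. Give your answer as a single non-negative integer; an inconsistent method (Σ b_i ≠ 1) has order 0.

b = (-1381/420, -1/5, 35/12, 11/7)
c = (0, -9/10, -2/35, 33/10)
Ac = (0, 0, 9/50, -1369/700)
Σ b_i: (-1381/420)·1 + (-1/5)·1 + 35/12·1 + 11/7·1 = 1 ✓
b·c: (-1/5)·(-9/10) + 35/12·(-2/35) + 11/7·33/10 = 5459/1050 ≠ 1/2 ⇒ order 1.

1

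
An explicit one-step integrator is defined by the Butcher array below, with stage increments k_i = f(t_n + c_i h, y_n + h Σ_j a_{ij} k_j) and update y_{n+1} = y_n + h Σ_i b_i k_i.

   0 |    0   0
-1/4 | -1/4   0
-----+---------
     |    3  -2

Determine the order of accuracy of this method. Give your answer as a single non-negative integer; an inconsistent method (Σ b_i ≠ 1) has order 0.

b = (3, -2)
c = (0, -1/4)
Σ b_i: 3·1 + (-2)·1 = 1 ✓
b·c: (-2)·(-1/4) = 1/2 ✓; 2 stages ⇒ order 2.

2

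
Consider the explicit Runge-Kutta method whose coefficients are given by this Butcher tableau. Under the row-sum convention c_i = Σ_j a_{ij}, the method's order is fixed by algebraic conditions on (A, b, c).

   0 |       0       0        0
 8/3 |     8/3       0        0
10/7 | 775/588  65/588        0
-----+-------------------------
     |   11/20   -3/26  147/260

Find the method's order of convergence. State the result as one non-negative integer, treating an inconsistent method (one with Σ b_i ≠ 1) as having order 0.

3

b = (11/20, -3/26, 147/260)
c = (0, 8/3, 10/7)
Ac = (0, 0, 130/441)
Σ b_i: 11/20·1 + (-3/26)·1 + 147/260·1 = 1 ✓
b·c: (-3/26)·8/3 + 147/260·10/7 = 1/2 ✓
b·c²: (-3/26)·64/9 + 147/260·100/49 = 1/3 ✓
b·Ac: 147/260·130/441 = 1/6 ✓; 3 stages ⇒ order 3.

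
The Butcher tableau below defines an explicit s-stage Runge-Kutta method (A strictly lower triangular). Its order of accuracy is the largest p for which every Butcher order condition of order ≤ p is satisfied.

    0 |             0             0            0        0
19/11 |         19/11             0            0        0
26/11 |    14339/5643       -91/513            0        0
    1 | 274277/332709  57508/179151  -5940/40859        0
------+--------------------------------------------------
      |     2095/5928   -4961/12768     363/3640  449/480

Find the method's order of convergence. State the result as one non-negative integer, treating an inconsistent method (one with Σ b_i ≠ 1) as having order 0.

b = (2095/5928, -4961/12768, 363/3640, 449/480)
c = (0, 19/11, 26/11, 1)
Ac = (0, 0, -91/297, 284/1347)
Σ b_i: 2095/5928·1 + (-4961/12768)·1 + 363/3640·1 + 449/480·1 = 1 ✓
b·c: (-4961/12768)·19/11 + 363/3640·26/11 + 449/480·1 = 1/2 ✓
b·c²: (-4961/12768)·361/121 + 363/3640·676/121 + 449/480·1 = 1/3 ✓
b·Ac: 363/3640·(-91/297) + 449/480·284/1347 = 1/6 ✓
b·c³: (-4961/12768)·6859/1331 + 363/3640·17576/1331 + 449/480·1 = 1/4 ✓
b·(c∘Ac): 363/3640·(-2366/3267) + 449/480·284/1347 = 1/8 ✓
b·Ac²: 363/3640·(-1729/3267) + 449/480·196/1347 = 1/12 ✓
b·A²c: 449/480·20/449 = 1/24 ✓; 4 stages ⇒ order 4.

4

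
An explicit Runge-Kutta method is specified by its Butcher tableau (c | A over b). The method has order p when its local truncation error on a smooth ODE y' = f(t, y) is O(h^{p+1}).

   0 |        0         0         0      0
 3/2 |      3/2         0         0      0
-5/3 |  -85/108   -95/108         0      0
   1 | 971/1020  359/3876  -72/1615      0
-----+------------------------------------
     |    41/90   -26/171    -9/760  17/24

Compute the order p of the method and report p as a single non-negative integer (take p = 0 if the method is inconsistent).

b = (41/90, -26/171, -9/760, 17/24)
c = (0, 3/2, -5/3, 1)
Ac = (0, 0, -95/72, 29/136)
Σ b_i: 41/90·1 + (-26/171)·1 + (-9/760)·1 + 17/24·1 = 1 ✓
b·c: (-26/171)·3/2 + (-9/760)·(-5/3) + 17/24·1 = 1/2 ✓
b·c²: (-26/171)·9/4 + (-9/760)·25/9 + 17/24·1 = 1/3 ✓
b·Ac: (-9/760)·(-95/72) + 17/24·29/136 = 1/6 ✓
b·c³: (-26/171)·27/8 + (-9/760)·(-125/27) + 17/24·1 = 1/4 ✓
b·(c∘Ac): (-9/760)·475/216 + 17/24·29/136 = 1/8 ✓
b·Ac²: (-9/760)·(-95/48) + 17/24·23/272 = 1/12 ✓
b·A²c: 17/24·1/17 = 1/24 ✓; 4 stages ⇒ order 4.

4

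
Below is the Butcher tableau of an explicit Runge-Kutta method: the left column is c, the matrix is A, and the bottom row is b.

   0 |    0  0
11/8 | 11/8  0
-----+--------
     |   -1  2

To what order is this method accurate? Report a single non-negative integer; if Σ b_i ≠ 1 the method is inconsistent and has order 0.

1

b = (-1, 2)
c = (0, 11/8)
Σ b_i: (-1)·1 + 2·1 = 1 ✓
b·c: 2·11/8 = 11/4 ≠ 1/2 ⇒ order 1.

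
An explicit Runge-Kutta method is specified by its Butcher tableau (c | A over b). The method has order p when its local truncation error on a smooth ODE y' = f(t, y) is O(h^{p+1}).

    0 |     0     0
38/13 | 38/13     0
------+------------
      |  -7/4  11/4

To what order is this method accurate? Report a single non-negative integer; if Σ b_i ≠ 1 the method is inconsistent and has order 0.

b = (-7/4, 11/4)
c = (0, 38/13)
Σ b_i: (-7/4)·1 + 11/4·1 = 1 ✓
b·c: 11/4·38/13 = 209/26 ≠ 1/2 ⇒ order 1.

1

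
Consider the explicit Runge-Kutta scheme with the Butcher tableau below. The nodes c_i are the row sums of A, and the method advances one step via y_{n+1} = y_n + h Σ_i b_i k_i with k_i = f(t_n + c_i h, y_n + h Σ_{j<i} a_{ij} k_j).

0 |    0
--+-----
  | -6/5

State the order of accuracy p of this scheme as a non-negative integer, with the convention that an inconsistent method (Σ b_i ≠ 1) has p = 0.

b = (-6/5)
c = (0)
Σ b_i: (-6/5)·1 = -6/5 ≠ 1 ⇒ order 0.

0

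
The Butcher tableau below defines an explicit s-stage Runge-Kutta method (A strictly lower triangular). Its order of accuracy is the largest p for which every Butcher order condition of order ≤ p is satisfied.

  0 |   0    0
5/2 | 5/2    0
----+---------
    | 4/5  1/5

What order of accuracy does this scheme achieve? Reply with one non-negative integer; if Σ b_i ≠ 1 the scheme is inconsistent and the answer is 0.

b = (4/5, 1/5)
c = (0, 5/2)
Σ b_i: 4/5·1 + 1/5·1 = 1 ✓
b·c: 1/5·5/2 = 1/2 ✓; 2 stages ⇒ order 2.

2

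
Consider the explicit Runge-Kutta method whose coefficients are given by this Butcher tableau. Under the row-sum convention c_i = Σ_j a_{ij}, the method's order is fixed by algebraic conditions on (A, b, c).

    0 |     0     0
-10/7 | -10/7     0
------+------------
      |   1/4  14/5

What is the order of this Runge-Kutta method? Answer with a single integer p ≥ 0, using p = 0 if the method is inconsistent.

b = (1/4, 14/5)
c = (0, -10/7)
Σ b_i: 1/4·1 + 14/5·1 = 61/20 ≠ 1 ⇒ order 0.

0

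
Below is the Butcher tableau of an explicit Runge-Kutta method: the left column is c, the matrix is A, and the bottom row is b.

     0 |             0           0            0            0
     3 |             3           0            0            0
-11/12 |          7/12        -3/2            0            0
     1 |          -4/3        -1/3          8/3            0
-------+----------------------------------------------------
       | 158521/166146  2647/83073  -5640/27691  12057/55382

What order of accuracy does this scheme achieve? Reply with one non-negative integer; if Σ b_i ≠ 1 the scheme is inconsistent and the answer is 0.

3

b = (158521/166146, 2647/83073, -5640/27691, 12057/55382)
c = (0, 3, -11/12, 1)
Ac = (0, 0, -9/2, -31/9)
Σ b_i: 158521/166146·1 + 2647/83073·1 + (-5640/27691)·1 + 12057/55382·1 = 1 ✓
b·c: 2647/83073·3 + (-5640/27691)·(-11/12) + 12057/55382·1 = 1/2 ✓
b·c²: 2647/83073·9 + (-5640/27691)·121/144 + 12057/55382·1 = 1/3 ✓
b·Ac: (-5640/27691)·(-9/2) + 12057/55382·(-31/9) = 1/6 ✓
b·c³: 2647/83073·27 + (-5640/27691)·(-1331/1728) + 12057/55382·1 = 2462093/1993752 ≠ 1/4 ⇒ order 3.
b·(c∘Ac): (-5640/27691)·33/8 + 12057/55382·(-31/9) = -264179/166146 ≠ 1/8
b·Ac²: (-5640/27691)·(-27/2) + 12057/55382·(-41/54) = 2576261/996876 ≠ 1/12
b·A²c: 12057/55382·(-12) = -72342/27691 ≠ 1/24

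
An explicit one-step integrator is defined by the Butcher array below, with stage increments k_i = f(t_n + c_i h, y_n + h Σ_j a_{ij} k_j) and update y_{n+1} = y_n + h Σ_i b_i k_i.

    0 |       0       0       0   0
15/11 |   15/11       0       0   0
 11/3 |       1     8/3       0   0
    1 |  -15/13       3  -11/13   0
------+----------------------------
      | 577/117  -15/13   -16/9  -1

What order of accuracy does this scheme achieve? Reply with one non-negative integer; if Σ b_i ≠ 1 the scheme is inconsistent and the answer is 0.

b = (577/117, -15/13, -16/9, -1)
c = (0, 15/11, 11/3, 1)
Ac = (0, 0, 40/11, 424/429)
Σ b_i: 577/117·1 + (-15/13)·1 + (-16/9)·1 + (-1)·1 = 1 ✓
b·c: (-15/13)·15/11 + (-16/9)·11/3 + (-1)·1 = -35104/3861 ≠ 1/2 ⇒ order 1.

1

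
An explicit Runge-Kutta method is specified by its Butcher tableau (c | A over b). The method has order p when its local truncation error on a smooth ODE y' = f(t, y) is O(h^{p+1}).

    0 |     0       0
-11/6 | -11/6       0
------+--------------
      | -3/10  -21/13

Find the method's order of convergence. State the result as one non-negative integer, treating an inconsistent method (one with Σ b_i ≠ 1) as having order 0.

b = (-3/10, -21/13)
c = (0, -11/6)
Σ b_i: (-3/10)·1 + (-21/13)·1 = -249/130 ≠ 1 ⇒ order 0.

0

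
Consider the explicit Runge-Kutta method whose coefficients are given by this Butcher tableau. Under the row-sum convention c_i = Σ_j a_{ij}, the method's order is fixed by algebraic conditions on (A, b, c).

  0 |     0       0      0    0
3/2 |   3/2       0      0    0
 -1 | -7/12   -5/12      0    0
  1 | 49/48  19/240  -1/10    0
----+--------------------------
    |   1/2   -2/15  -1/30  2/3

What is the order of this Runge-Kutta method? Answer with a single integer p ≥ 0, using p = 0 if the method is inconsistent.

b = (1/2, -2/15, -1/30, 2/3)
c = (0, 3/2, -1, 1)
Ac = (0, 0, -5/8, 7/32)
Σ b_i: 1/2·1 + (-2/15)·1 + (-1/30)·1 + 2/3·1 = 1 ✓
b·c: (-2/15)·3/2 + (-1/30)·(-1) + 2/3·1 = 1/2 ✓
b·c²: (-2/15)·9/4 + (-1/30)·1 + 2/3·1 = 1/3 ✓
b·Ac: (-1/30)·(-5/8) + 2/3·7/32 = 1/6 ✓
b·c³: (-2/15)·27/8 + (-1/30)·(-1) + 2/3·1 = 1/4 ✓
b·(c∘Ac): (-1/30)·5/8 + 2/3·7/32 = 1/8 ✓
b·Ac²: (-1/30)·(-15/16) + 2/3·5/64 = 1/12 ✓
b·A²c: 2/3·1/16 = 1/24 ✓; 4 stages ⇒ order 4.

4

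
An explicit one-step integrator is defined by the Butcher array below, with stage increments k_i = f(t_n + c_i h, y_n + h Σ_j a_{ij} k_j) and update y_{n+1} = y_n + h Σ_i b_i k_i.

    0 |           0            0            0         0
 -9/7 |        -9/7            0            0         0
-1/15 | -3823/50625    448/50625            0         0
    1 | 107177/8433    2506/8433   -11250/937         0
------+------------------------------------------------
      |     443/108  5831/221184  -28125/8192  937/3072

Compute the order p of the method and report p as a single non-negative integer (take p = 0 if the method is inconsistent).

b = (443/108, 5831/221184, -28125/8192, 937/3072)
c = (0, -9/7, -1/15, 1)
Ac = (0, 0, -64/5625, 392/937)
Σ b_i: 443/108·1 + 5831/221184·1 + (-28125/8192)·1 + 937/3072·1 = 1 ✓
b·c: 5831/221184·(-9/7) + (-28125/8192)·(-1/15) + 937/3072·1 = 1/2 ✓
b·c²: 5831/221184·81/49 + (-28125/8192)·1/225 + 937/3072·1 = 1/3 ✓
b·Ac: (-28125/8192)·(-64/5625) + 937/3072·392/937 = 1/6 ✓
b·c³: 5831/221184·(-729/343) + (-28125/8192)·(-1/3375) + 937/3072·1 = 1/4 ✓
b·(c∘Ac): (-28125/8192)·64/84375 + 937/3072·392/937 = 1/8 ✓
b·Ac²: (-28125/8192)·64/4375 + 937/3072·2872/6559 = 1/12 ✓
b·A²c: 937/3072·128/937 = 1/24 ✓; 4 stages ⇒ order 4.

4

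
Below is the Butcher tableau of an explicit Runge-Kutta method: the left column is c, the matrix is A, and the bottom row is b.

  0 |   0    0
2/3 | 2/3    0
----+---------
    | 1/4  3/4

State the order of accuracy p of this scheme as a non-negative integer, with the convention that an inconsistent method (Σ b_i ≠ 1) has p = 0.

2

b = (1/4, 3/4)
c = (0, 2/3)
Σ b_i: 1/4·1 + 3/4·1 = 1 ✓
b·c: 3/4·2/3 = 1/2 ✓; 2 stages ⇒ order 2.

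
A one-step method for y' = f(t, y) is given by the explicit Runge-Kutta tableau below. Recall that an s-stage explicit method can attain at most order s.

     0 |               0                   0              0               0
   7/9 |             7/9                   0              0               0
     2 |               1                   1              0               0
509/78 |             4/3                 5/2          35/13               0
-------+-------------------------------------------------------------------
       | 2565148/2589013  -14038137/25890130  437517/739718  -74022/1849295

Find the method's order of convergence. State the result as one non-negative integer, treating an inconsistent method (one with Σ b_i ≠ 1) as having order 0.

3

b = (2565148/2589013, -14038137/25890130, 437517/739718, -74022/1849295)
c = (0, 7/9, 2, 509/78)
Ac = (0, 0, 7/9, 1715/234)
Σ b_i: 2565148/2589013·1 + (-14038137/25890130)·1 + 437517/739718·1 + (-74022/1849295)·1 = 1 ✓
b·c: (-14038137/25890130)·7/9 + 437517/739718·2 + (-74022/1849295)·509/78 = 1/2 ✓
b·c²: (-14038137/25890130)·49/81 + 437517/739718·4 + (-74022/1849295)·259081/6084 = 1/3 ✓
b·Ac: 437517/739718·7/9 + (-74022/1849295)·1715/234 = 1/6 ✓
b·c³: (-14038137/25890130)·343/729 + 437517/739718·8 + (-74022/1849295)·131872229/474552 = -3451386577/519282036 ≠ 1/4 ⇒ order 3.
b·(c∘Ac): 437517/739718·14/9 + (-74022/1849295)·872935/18252 = -945659/951066 ≠ 1/8
b·Ac²: 437517/739718·49/81 + (-74022/1849295)·25865/2106 = -381749/2853198 ≠ 1/12
b·A²c: (-74022/1849295)·245/117 = -13286/158511 ≠ 1/24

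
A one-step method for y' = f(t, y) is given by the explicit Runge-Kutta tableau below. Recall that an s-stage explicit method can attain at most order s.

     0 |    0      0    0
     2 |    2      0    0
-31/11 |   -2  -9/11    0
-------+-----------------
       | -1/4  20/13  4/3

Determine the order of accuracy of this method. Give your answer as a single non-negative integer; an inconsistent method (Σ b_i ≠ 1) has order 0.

b = (-1/4, 20/13, 4/3)
c = (0, 2, -31/11)
Ac = (0, 0, -18/11)
Σ b_i: (-1/4)·1 + 20/13·1 + 4/3·1 = 409/156 ≠ 1 ⇒ order 0.

0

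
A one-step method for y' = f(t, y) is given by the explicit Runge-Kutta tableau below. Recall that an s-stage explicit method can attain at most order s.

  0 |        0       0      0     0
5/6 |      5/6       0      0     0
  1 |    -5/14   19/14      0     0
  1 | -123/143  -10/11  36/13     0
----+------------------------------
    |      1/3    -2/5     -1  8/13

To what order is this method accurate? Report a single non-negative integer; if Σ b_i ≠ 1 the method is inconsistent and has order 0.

b = (1/3, -2/5, -1, 8/13)
c = (0, 5/6, 1, 1)
Ac = (0, 0, 95/84, 863/429)
Σ b_i: 1/3·1 + (-2/5)·1 + (-1)·1 + 8/13·1 = -88/195 ≠ 1 ⇒ order 0.

0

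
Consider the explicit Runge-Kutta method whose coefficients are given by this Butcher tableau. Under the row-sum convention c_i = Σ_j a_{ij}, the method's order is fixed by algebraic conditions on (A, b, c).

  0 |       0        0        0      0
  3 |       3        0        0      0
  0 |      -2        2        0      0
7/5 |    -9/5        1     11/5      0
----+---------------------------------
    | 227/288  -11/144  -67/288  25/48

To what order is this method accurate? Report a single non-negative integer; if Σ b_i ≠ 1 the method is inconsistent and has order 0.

3

b = (227/288, -11/144, -67/288, 25/48)
c = (0, 3, 0, 7/5)
Ac = (0, 0, 6, 3)
Σ b_i: 227/288·1 + (-11/144)·1 + (-67/288)·1 + 25/48·1 = 1 ✓
b·c: (-11/144)·3 + 25/48·7/5 = 1/2 ✓
b·c²: (-11/144)·9 + 25/48·49/25 = 1/3 ✓
b·Ac: (-67/288)·6 + 25/48·3 = 1/6 ✓
b·c³: (-11/144)·27 + 25/48·343/125 = -19/30 ≠ 1/4 ⇒ order 3.
b·(c∘Ac): 25/48·21/5 = 35/16 ≠ 1/8
b·Ac²: (-67/288)·18 + 25/48·9 = 1/2 ≠ 1/12
b·A²c: 25/48·66/5 = 55/8 ≠ 1/24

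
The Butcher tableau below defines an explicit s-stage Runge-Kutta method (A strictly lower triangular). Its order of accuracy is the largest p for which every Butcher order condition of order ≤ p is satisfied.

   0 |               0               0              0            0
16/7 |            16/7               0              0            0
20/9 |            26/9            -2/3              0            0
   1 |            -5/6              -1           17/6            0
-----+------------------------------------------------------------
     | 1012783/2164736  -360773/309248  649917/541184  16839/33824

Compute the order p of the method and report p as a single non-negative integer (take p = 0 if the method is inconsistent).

b = (1012783/2164736, -360773/309248, 649917/541184, 16839/33824)
c = (0, 16/7, 20/9, 1)
Ac = (0, 0, -32/21, 758/189)
Σ b_i: 1012783/2164736·1 + (-360773/309248)·1 + 649917/541184·1 + 16839/33824·1 = 1 ✓
b·c: (-360773/309248)·16/7 + 649917/541184·20/9 + 16839/33824·1 = 1/2 ✓
b·c²: (-360773/309248)·256/49 + 649917/541184·400/81 + 16839/33824·1 = 1/3 ✓
b·Ac: 649917/541184·(-32/21) + 16839/33824·758/189 = 1/6 ✓
b·c³: (-360773/309248)·4096/343 + 649917/541184·8000/729 + 16839/33824·1 = -1628321/6392736 ≠ 1/4 ⇒ order 3.
b·(c∘Ac): 649917/541184·(-640/189) + 16839/33824·758/189 = -735151/355152 ≠ 1/8
b·Ac²: 649917/541184·(-512/147) + 16839/33824·104392/11907 = 145381/799092 ≠ 1/12
b·A²c: 16839/33824·(-272/63) = -31807/14798 ≠ 1/24

3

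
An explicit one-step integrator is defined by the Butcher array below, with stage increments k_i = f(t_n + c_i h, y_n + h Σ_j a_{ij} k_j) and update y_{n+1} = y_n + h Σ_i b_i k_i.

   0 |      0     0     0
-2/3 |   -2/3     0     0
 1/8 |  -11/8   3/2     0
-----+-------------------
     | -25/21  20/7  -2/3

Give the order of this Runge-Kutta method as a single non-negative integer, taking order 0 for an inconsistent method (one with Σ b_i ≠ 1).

1

b = (-25/21, 20/7, -2/3)
c = (0, -2/3, 1/8)
Ac = (0, 0, -1)
Σ b_i: (-25/21)·1 + 20/7·1 + (-2/3)·1 = 1 ✓
b·c: 20/7·(-2/3) + (-2/3)·1/8 = -167/84 ≠ 1/2 ⇒ order 1.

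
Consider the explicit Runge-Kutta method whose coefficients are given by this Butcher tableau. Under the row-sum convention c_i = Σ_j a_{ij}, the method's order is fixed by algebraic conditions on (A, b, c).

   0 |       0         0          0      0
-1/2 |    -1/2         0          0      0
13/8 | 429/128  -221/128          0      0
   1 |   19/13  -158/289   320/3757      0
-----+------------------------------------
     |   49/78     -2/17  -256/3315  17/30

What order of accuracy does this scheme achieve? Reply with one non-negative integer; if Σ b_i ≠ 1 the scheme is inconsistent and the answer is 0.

b = (49/78, -2/17, -256/3315, 17/30)
c = (0, -1/2, 13/8, 1)
Ac = (0, 0, 221/256, 7/17)
Σ b_i: 49/78·1 + (-2/17)·1 + (-256/3315)·1 + 17/30·1 = 1 ✓
b·c: (-2/17)·(-1/2) + (-256/3315)·13/8 + 17/30·1 = 1/2 ✓
b·c²: (-2/17)·1/4 + (-256/3315)·169/64 + 17/30·1 = 1/3 ✓
b·Ac: (-256/3315)·221/256 + 17/30·7/17 = 1/6 ✓
b·c³: (-2/17)·(-1/8) + (-256/3315)·2197/512 + 17/30·1 = 1/4 ✓
b·(c∘Ac): (-256/3315)·2873/2048 + 17/30·7/17 = 1/8 ✓
b·Ac²: (-256/3315)·(-221/512) + 17/30·3/34 = 1/12 ✓
b·A²c: 17/30·5/68 = 1/24 ✓; 4 stages ⇒ order 4.

4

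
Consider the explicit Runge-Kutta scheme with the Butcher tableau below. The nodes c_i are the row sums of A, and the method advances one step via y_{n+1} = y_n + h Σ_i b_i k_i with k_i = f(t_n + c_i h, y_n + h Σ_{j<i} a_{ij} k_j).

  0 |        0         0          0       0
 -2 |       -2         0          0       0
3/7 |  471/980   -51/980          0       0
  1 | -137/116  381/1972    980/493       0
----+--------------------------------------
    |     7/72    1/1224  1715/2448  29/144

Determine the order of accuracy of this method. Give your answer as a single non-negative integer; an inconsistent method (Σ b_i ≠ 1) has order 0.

b = (7/72, 1/1224, 1715/2448, 29/144)
c = (0, -2, 3/7, 1)
Ac = (0, 0, 51/490, 27/58)
Σ b_i: 7/72·1 + 1/1224·1 + 1715/2448·1 + 29/144·1 = 1 ✓
b·c: 1/1224·(-2) + 1715/2448·3/7 + 29/144·1 = 1/2 ✓
b·c²: 1/1224·4 + 1715/2448·9/49 + 29/144·1 = 1/3 ✓
b·Ac: 1715/2448·51/490 + 29/144·27/58 = 1/6 ✓
b·c³: 1/1224·(-8) + 1715/2448·27/343 + 29/144·1 = 1/4 ✓
b·(c∘Ac): 1715/2448·153/3430 + 29/144·27/58 = 1/8 ✓
b·Ac²: 1715/2448·(-51/245) + 29/144·33/29 = 1/12 ✓
b·A²c: 29/144·6/29 = 1/24 ✓; 4 stages ⇒ order 4.

4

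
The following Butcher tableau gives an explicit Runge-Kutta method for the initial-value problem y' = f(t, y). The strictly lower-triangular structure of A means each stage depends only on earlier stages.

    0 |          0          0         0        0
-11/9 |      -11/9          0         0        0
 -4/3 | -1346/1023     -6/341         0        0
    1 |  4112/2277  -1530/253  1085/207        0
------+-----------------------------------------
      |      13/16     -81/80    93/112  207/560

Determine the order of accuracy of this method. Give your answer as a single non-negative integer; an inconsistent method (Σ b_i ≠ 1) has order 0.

4

b = (13/16, -81/80, 93/112, 207/560)
c = (0, -11/9, -4/3, 1)
Ac = (0, 0, 2/93, 250/621)
Σ b_i: 13/16·1 + (-81/80)·1 + 93/112·1 + 207/560·1 = 1 ✓
b·c: (-81/80)·(-11/9) + 93/112·(-4/3) + 207/560·1 = 1/2 ✓
b·c²: (-81/80)·121/81 + 93/112·16/9 + 207/560·1 = 1/3 ✓
b·Ac: 93/112·2/93 + 207/560·250/621 = 1/6 ✓
b·c³: (-81/80)·(-1331/729) + 93/112·(-64/27) + 207/560·1 = 1/4 ✓
b·(c∘Ac): 93/112·(-8/279) + 207/560·250/621 = 1/8 ✓
b·Ac²: 93/112·(-22/837) + 207/560·530/1863 = 1/12 ✓
b·A²c: 207/560·70/621 = 1/24 ✓; 4 stages ⇒ order 4.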